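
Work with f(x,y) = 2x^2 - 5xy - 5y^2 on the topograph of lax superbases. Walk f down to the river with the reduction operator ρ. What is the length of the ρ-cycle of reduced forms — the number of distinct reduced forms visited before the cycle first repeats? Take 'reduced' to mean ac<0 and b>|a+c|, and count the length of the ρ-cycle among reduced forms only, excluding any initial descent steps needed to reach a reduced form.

D = 65, ⌊√D⌋ = 8
descent: ρ → (-5,5,2)  [lands on river]
river: ρ → (2,7,-2)
river: ρ → (-2,5,5)
river: ρ → (5,5,-2)
river: ρ → (-2,7,2)
river: ρ → (2,5,-5)
ρ-cycle length = 6 (tail of 1 descent step not counted)

6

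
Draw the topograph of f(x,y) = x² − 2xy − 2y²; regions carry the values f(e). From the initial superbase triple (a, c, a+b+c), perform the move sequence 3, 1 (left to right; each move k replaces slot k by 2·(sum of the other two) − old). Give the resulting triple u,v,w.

start (1,-2,-3) = (f(1,0),f(0,1),f(1,1))
replace slot 3: 2·(1+(-2)) − (-3) = 1 → (1,-2,1)
replace slot 1: 2·((-2)+1) − 1 = -3 → (-3,-2,1)

-3,-2,1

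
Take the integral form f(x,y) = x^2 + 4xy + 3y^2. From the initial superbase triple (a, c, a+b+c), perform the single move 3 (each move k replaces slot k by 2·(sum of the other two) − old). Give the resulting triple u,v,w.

start (1,3,8) = (f(1,0),f(0,1),f(1,1))
replace slot 3: 2·(1+3) − 8 = 0 → (1,3,0)

1,3,0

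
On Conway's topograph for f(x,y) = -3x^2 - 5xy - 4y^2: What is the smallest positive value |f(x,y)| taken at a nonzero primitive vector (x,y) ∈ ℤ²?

translate: b→-1 (≡5 mod 6), so (3,5,4)→(3,-1,2)
flip: (3,-1,2)→(2,1,3)
reduced (well bottom): (2,1,3) with a≤c, −a<b≤a
well minimum |f| = |-2| = 2 (negative-definite)

2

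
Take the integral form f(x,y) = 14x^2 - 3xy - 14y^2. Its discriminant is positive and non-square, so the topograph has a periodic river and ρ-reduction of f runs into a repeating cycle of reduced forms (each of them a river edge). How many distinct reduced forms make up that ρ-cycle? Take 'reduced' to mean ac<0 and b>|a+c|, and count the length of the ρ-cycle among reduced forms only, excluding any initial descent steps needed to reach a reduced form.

D = 793, ⌊√D⌋ = 28
descent: ρ → (-14,3,14)  [lands on river]
river: ρ → (14,25,-3)
river: ρ → (-3,23,22)
river: ρ → (22,21,-4)
river: ρ → (-4,27,4)
river: ρ → (4,21,-22)
river: ρ → (-22,23,3)
river: ρ → (3,25,-14)
ρ-cycle length = 8 (tail of 1 descent step not counted)

8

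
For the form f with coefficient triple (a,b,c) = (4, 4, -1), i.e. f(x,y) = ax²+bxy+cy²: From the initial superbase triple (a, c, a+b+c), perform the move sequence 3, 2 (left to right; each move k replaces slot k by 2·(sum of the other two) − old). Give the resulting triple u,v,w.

start (4,-1,7) = (f(1,0),f(0,1),f(1,1))
replace slot 3: 2·(4+(-1)) − 7 = -1 → (4,-1,-1)
replace slot 2: 2·(4+(-1)) − (-1) = 7 → (4,7,-1)

4,7,-1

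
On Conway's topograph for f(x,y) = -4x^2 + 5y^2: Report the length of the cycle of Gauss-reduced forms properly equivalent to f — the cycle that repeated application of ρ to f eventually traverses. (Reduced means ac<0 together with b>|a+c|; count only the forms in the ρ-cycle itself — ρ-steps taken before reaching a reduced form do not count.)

D = 80, ⌊√D⌋ = 8
descent: ρ → (5,0,-4)
descent: ρ → (-4,8,1)  [lands on river]
river: ρ → (1,8,-4)
ρ-cycle length = 2 (tail of 2 descent steps not counted)

2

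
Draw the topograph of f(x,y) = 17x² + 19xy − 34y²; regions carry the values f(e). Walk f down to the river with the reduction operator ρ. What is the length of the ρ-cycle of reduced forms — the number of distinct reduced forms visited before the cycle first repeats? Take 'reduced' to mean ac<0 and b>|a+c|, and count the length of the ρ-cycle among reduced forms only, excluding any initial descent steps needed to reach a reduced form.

D = 2673, ⌊√D⌋ = 51
river: ρ → (-34,49,2)
river: ρ → (2,51,-9)
river: ρ → (-9,39,32)
river: ρ → (32,25,-16)
river: ρ → (-16,39,18)
river: ρ → (18,33,-22)
river: ρ → (-22,11,29)
river: ρ → (29,47,-4)
river: ρ → (-4,49,17)
river: ρ → (17,19,-34)
ρ-cycle length = 10 (tail of 0 descent steps not counted)

10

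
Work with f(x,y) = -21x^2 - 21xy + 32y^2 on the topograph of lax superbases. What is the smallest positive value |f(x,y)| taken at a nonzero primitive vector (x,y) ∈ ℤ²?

descent: ρ → (32,21,-21)  [lands on river]
river: ρ → (-21,21,32)
river: ρ → (32,43,-10)
river: ρ → (-10,37,44)
river: ρ → (44,51,-3)
river: ρ → (-3,51,44)
river: ρ → (44,37,-10)
river: ρ → (-10,43,32)
closes: descent 1, river 8
min |a| on river = 3

3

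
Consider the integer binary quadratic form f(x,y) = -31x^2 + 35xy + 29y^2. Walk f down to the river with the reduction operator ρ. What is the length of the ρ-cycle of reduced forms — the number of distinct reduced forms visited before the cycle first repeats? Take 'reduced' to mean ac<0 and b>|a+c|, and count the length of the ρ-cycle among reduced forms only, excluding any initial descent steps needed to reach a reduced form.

D = 4821, ⌊√D⌋ = 69
river: ρ → (29,23,-37)
river: ρ → (-37,51,15)
river: ρ → (15,69,-1)
river: ρ → (-1,69,15)
river: ρ → (15,51,-37)
river: ρ → (-37,23,29)
river: ρ → (29,35,-31)
river: ρ → (-31,27,33)
river: ρ → (33,39,-25)
river: ρ → (-25,61,11)
river: ρ → (11,49,-55)
river: ρ → (-55,61,5)
river: ρ → (5,69,-3)
river: ρ → (-3,69,5)
river: ρ → (5,61,-55)
river: ρ → (-55,49,11)
river: ρ → (11,61,-25)
river: ρ → (-25,39,33)
river: ρ → (33,27,-31)
river: ρ → (-31,35,29)
ρ-cycle length = 20 (tail of 0 descent steps not counted)

20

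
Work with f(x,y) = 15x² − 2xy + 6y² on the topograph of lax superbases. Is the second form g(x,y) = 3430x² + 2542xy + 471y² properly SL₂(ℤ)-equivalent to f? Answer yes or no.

D₁ = -356, D₂ = -356
f: flip: (15,-2,6)→(6,2,15)
f: reduced (well bottom): (6,2,15) with a≤c, −a<b≤a
g: flip: (3430,2542,471)→(471,-2542,3430)
g: translate: b→284 (≡-2542 mod 942), so (471,-2542,3430)→(471,284,43)
g: flip: (471,284,43)→(43,-284,471)
g: translate: b→-26 (≡-284 mod 86), so (43,-284,471)→(43,-26,6)
g: flip: (43,-26,6)→(6,26,43)
g: translate: b→2 (≡26 mod 12), so (6,26,43)→(6,2,15)
g: reduced (well bottom): (6,2,15) with a≤c, −a<b≤a
reduced forms (6, 2, 15) vs (6, 2, 15) ⇒ equivalent

yes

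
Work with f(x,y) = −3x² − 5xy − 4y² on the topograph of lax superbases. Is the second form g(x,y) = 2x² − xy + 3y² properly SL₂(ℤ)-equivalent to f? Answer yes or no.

D₁ = -23, D₂ = -23
f is negative-definite; reduce −f:
−f: translate: b→-1 (≡5 mod 6), so (3,5,4)→(3,-1,2)
−f: flip: (3,-1,2)→(2,1,3)
−f: reduced (well bottom): (2,1,3) with a≤c, −a<b≤a
flip sign back: reduced form of f is (-2,-1,-3)
g: reduced (well bottom): (2,-1,3) with a≤c, −a<b≤a
reduced forms (-2, -1, -3) vs (2, -1, 3) ⇒ inequivalent

no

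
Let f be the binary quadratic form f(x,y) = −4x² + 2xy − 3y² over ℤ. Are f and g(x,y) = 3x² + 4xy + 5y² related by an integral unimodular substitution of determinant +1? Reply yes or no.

D₁ = -44, D₂ = -44
f is negative-definite; reduce −f:
−f: flip: (4,-2,3)→(3,2,4)
−f: reduced (well bottom): (3,2,4) with a≤c, −a<b≤a
flip sign back: reduced form of f is (-3,-2,-4)
g: translate: b→-2 (≡4 mod 6), so (3,4,5)→(3,-2,4)
g: reduced (well bottom): (3,-2,4) with a≤c, −a<b≤a
reduced forms (-3, -2, -4) vs (3, -2, 4) ⇒ inequivalent

no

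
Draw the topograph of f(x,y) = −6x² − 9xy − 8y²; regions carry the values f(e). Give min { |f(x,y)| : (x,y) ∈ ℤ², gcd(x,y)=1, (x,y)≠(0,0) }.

translate: b→-3 (≡9 mod 12), so (6,9,8)→(6,-3,5)
flip: (6,-3,5)→(5,3,6)
reduced (well bottom): (5,3,6) with a≤c, −a<b≤a
well minimum |f| = |-5| = 5 (negative-definite)

5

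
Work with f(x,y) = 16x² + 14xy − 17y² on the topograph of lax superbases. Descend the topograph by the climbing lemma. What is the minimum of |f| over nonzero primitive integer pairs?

river: ρ → (-17,20,13)
river: ρ → (13,32,-5)
river: ρ → (-5,28,25)
river: ρ → (25,22,-8)
river: ρ → (-8,26,19)
river: ρ → (19,12,-15)
river: ρ → (-15,18,16)
river: ρ → (16,14,-17)
closes: descent 0, river 8
min |a| on river = 5

5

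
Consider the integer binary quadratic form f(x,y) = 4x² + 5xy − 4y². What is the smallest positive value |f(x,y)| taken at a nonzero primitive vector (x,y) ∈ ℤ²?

river: ρ → (-4,3,5)
river: ρ → (5,7,-2)
river: ρ → (-2,9,1)
river: ρ → (1,9,-2)
river: ρ → (-2,7,5)
river: ρ → (5,3,-4)
river: ρ → (-4,5,4)
river: ρ → (4,3,-5)
river: ρ → (-5,7,2)
river: ρ → (2,9,-1)
river: ρ → (-1,9,2)
river: ρ → (2,7,-5)
river: ρ → (-5,3,4)
river: ρ → (4,5,-4)
closes: descent 0, river 14
min |a| on river = 1

1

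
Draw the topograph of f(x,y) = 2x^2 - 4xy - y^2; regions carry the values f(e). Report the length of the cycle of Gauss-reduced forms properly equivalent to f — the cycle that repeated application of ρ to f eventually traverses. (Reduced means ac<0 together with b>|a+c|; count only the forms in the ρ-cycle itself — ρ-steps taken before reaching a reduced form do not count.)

D = 24, ⌊√D⌋ = 4
descent: ρ → (-1,4,2)  [lands on river]
river: ρ → (2,4,-1)
ρ-cycle length = 2 (tail of 1 descent step not counted)

2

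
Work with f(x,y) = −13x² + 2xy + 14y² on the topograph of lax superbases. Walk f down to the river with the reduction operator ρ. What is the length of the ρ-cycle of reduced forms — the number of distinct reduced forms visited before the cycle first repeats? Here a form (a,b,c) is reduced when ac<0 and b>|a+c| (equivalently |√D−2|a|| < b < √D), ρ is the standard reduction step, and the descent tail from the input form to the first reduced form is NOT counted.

D = 732, ⌊√D⌋ = 27
river: ρ → (14,26,-1)
river: ρ → (-1,26,14)
river: ρ → (14,2,-13)
river: ρ → (-13,24,3)
river: ρ → (3,24,-13)
river: ρ → (-13,2,14)
ρ-cycle length = 6 (tail of 0 descent steps not counted)

6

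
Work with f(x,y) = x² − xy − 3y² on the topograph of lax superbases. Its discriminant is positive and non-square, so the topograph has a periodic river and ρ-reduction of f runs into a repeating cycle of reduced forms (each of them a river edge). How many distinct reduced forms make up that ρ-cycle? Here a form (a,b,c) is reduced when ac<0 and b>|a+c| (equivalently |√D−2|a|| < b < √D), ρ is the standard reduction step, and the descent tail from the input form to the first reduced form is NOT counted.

D = 13, ⌊√D⌋ = 3
descent: ρ → (-3,1,1)
descent: ρ → (1,3,-1)  [lands on river]
river: ρ → (-1,3,1)
ρ-cycle length = 2 (tail of 2 descent steps not counted)

2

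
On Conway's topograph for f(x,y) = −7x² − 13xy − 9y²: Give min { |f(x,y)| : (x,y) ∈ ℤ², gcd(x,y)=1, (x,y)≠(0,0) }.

translate: b→-1 (≡13 mod 14), so (7,13,9)→(7,-1,3)
flip: (7,-1,3)→(3,1,7)
reduced (well bottom): (3,1,7) with a≤c, −a<b≤a
well minimum |f| = |-3| = 3 (negative-definite)

3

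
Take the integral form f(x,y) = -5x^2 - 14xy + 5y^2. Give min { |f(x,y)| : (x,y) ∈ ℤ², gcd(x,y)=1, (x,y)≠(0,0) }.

descent: ρ → (5,14,-5)  [lands on river]
river: ρ → (-5,16,2)
river: ρ → (2,16,-5)
river: ρ → (-5,14,5)
river: ρ → (5,16,-2)
river: ρ → (-2,16,5)
closes: descent 1, river 6
min |a| on river = 2

2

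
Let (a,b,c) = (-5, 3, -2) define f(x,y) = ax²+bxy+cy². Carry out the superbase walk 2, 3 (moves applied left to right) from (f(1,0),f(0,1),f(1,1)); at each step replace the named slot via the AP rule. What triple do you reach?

start (-5,-2,-4) = (f(1,0),f(0,1),f(1,1))
replace slot 2: 2·((-5)+(-4)) − (-2) = -16 → (-5,-16,-4)
replace slot 3: 2·((-5)+(-16)) − (-4) = -38 → (-5,-16,-38)

-5,-16,-38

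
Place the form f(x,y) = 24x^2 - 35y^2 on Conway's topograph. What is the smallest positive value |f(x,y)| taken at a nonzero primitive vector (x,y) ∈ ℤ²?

descent: ρ → (-35,0,24)
descent: ρ → (24,48,-11)  [lands on river]
river: ρ → (-11,40,40)
river: ρ → (40,40,-11)
river: ρ → (-11,48,24)
closes: descent 2, river 4
min |a| on river = 11

11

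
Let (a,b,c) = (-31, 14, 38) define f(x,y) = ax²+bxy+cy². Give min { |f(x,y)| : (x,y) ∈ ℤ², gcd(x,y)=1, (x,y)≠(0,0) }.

river: ρ → (38,62,-7)
river: ρ → (-7,64,29)
river: ρ → (29,52,-19)
river: ρ → (-19,62,14)
river: ρ → (14,50,-43)
river: ρ → (-43,36,21)
river: ρ → (21,48,-31)
river: ρ → (-31,14,38)
closes: descent 0, river 8
min |a| on river = 7

7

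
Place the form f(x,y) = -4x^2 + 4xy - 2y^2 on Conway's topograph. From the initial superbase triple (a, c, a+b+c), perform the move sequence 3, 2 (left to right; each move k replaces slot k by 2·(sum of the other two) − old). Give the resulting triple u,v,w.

start (-4,-2,-2) = (f(1,0),f(0,1),f(1,1))
replace slot 3: 2·((-4)+(-2)) − (-2) = -10 → (-4,-2,-10)
replace slot 2: 2·((-4)+(-10)) − (-2) = -26 → (-4,-26,-10)

-4,-26,-10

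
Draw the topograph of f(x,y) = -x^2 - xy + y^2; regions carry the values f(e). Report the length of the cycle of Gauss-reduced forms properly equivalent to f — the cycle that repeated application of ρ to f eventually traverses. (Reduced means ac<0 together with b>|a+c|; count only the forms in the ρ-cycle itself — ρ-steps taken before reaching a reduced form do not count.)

D = 5, ⌊√D⌋ = 2
descent: ρ → (1,1,-1)  [lands on river]
river: ρ → (-1,1,1)
ρ-cycle length = 2 (tail of 1 descent step not counted)

2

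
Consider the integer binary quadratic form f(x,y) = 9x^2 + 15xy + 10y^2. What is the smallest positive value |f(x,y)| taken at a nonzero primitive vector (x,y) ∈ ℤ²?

translate: b→-3 (≡15 mod 18), so (9,15,10)→(9,-3,4)
flip: (9,-3,4)→(4,3,9)
reduced (well bottom): (4,3,9) with a≤c, −a<b≤a
well minimum = a = 4

4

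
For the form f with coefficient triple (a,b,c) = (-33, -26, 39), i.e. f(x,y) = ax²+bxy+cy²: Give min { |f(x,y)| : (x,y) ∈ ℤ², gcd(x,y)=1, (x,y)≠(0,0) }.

descent: ρ → (39,26,-33)  [lands on river]
river: ρ → (-33,40,32)
river: ρ → (32,24,-41)
river: ρ → (-41,58,15)
river: ρ → (15,62,-33)
river: ρ → (-33,70,7)
river: ρ → (7,70,-33)
river: ρ → (-33,62,15)
river: ρ → (15,58,-41)
river: ρ → (-41,24,32)
river: ρ → (32,40,-33)
river: ρ → (-33,26,39)
river: ρ → (39,52,-20)
river: ρ → (-20,68,15)
river: ρ → (15,52,-52)
river: ρ → (-52,52,15)
river: ρ → (15,68,-20)
river: ρ → (-20,52,39)
closes: descent 1, river 18
min |a| on river = 7

7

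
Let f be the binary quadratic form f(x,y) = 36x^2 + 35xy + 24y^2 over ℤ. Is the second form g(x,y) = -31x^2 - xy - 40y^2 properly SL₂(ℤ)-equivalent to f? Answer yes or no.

D₁ = -2231, D₂ = -4959
discriminants differ ⇒ not SL₂(ℤ)-equivalent

no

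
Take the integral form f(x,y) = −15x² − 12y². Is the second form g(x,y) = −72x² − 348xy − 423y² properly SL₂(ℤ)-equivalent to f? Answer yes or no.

D₁ = -720, D₂ = -720
f is negative-definite; reduce −f:
−f: flip: (15,0,12)→(12,0,15)
−f: reduced (well bottom): (12,0,15) with a≤c, −a<b≤a
flip sign back: reduced form of f is (-12,0,-15)
g is negative-definite; reduce −g:
−g: translate: b→60 (≡348 mod 144), so (72,348,423)→(72,60,15)
−g: flip: (72,60,15)→(15,-60,72)
−g: translate: b→0 (≡-60 mod 30), so (15,-60,72)→(15,0,12)
−g: flip: (15,0,12)→(12,0,15)
−g: reduced (well bottom): (12,0,15) with a≤c, −a<b≤a
flip sign back: reduced form of g is (-12,0,-15)
reduced forms (-12, 0, -15) vs (-12, 0, -15) ⇒ equivalent

yes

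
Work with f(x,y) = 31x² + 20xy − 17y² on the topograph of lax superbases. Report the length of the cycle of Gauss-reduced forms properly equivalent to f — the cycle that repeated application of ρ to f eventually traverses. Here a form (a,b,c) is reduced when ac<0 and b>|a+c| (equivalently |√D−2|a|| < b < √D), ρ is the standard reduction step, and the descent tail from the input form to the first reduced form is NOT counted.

D = 2508, ⌊√D⌋ = 50
river: ρ → (-17,48,3)
river: ρ → (3,48,-17)
river: ρ → (-17,20,31)
river: ρ → (31,42,-6)
river: ρ → (-6,42,31)
river: ρ → (31,20,-17)
ρ-cycle length = 6 (tail of 0 descent steps not counted)

6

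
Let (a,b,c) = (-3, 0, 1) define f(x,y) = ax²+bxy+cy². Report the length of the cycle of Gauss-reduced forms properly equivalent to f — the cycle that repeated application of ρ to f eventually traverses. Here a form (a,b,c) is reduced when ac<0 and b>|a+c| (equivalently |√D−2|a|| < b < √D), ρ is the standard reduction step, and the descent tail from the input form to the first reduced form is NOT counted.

D = 12, ⌊√D⌋ = 3
descent: ρ → (1,2,-2)  [lands on river]
river: ρ → (-2,2,1)
ρ-cycle length = 2 (tail of 1 descent step not counted)

2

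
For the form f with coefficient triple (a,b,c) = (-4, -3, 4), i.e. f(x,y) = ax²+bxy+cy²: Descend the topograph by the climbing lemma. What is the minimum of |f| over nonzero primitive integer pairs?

descent: ρ → (4,3,-4)  [lands on river]
river: ρ → (-4,5,3)
river: ρ → (3,7,-2)
river: ρ → (-2,5,6)
river: ρ → (6,7,-1)
river: ρ → (-1,7,6)
river: ρ → (6,5,-2)
river: ρ → (-2,7,3)
river: ρ → (3,5,-4)
river: ρ → (-4,3,4)
river: ρ → (4,5,-3)
river: ρ → (-3,7,2)
river: ρ → (2,5,-6)
river: ρ → (-6,7,1)
river: ρ → (1,7,-6)
river: ρ → (-6,5,2)
river: ρ → (2,7,-3)
river: ρ → (-3,5,4)
closes: descent 1, river 18
min |a| on river = 1

1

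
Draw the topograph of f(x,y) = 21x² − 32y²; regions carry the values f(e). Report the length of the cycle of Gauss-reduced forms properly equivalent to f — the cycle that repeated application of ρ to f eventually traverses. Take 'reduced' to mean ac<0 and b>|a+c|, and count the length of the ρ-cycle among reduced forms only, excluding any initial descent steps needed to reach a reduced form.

D = 2688, ⌊√D⌋ = 51
descent: ρ → (-32,0,21)
descent: ρ → (21,42,-11)  [lands on river]
river: ρ → (-11,46,13)
river: ρ → (13,32,-32)
river: ρ → (-32,32,13)
river: ρ → (13,46,-11)
river: ρ → (-11,42,21)
ρ-cycle length = 6 (tail of 2 descent steps not counted)

6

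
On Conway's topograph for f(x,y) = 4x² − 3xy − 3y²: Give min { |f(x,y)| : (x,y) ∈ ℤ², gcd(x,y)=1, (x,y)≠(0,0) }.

descent: ρ → (-3,3,4)  [lands on river]
river: ρ → (4,5,-2)
river: ρ → (-2,7,1)
river: ρ → (1,7,-2)
river: ρ → (-2,5,4)
river: ρ → (4,3,-3)
closes: descent 1, river 6
min |a| on river = 1

1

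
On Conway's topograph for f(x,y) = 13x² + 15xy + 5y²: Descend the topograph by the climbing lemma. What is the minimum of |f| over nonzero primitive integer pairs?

translate: b→-11 (≡15 mod 26), so (13,15,5)→(13,-11,3)
flip: (13,-11,3)→(3,11,13)
translate: b→-1 (≡11 mod 6), so (3,11,13)→(3,-1,3)
flip: (3,-1,3)→(3,1,3)
reduced (well bottom): (3,1,3) with a≤c, −a<b≤a
well minimum = a = 3

3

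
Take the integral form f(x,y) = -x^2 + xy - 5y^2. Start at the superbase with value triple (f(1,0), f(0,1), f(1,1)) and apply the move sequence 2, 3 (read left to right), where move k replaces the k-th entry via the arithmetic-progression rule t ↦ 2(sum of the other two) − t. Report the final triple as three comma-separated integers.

start (-1,-5,-5) = (f(1,0),f(0,1),f(1,1))
replace slot 2: 2·((-1)+(-5)) − (-5) = -7 → (-1,-7,-5)
replace slot 3: 2·((-1)+(-7)) − (-5) = -11 → (-1,-7,-11)

-1,-7,-11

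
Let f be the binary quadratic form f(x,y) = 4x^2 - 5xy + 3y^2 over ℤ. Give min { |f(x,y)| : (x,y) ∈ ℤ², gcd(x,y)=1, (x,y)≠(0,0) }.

translate: b→3 (≡-5 mod 8), so (4,-5,3)→(4,3,2)
flip: (4,3,2)→(2,-3,4)
translate: b→1 (≡-3 mod 4), so (2,-3,4)→(2,1,3)
reduced (well bottom): (2,1,3) with a≤c, −a<b≤a
well minimum = a = 2

2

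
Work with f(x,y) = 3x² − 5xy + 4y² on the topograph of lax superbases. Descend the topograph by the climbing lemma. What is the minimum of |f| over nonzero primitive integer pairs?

translate: b→1 (≡-5 mod 6), so (3,-5,4)→(3,1,2)
flip: (3,1,2)→(2,-1,3)
reduced (well bottom): (2,-1,3) with a≤c, −a<b≤a
well minimum = a = 2

2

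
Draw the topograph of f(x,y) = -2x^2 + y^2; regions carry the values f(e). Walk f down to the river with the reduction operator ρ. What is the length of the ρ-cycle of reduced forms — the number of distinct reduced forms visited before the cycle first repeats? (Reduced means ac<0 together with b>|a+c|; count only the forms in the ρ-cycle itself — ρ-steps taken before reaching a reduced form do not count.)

D = 8, ⌊√D⌋ = 2
descent: ρ → (1,2,-1)  [lands on river]
river: ρ → (-1,2,1)
ρ-cycle length = 2 (tail of 1 descent step not counted)

2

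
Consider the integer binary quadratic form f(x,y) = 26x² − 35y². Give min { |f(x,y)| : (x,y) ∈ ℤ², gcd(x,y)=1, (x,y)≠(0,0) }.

descent: ρ → (-35,0,26)
descent: ρ → (26,52,-9)  [lands on river]
river: ρ → (-9,56,14)
river: ρ → (14,56,-9)
river: ρ → (-9,52,26)
closes: descent 2, river 4
min |a| on river = 9

9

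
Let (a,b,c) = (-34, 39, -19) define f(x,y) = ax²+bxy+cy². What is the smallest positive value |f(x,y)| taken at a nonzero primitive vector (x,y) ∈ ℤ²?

translate: b→29 (≡-39 mod 68), so (34,-39,19)→(34,29,14)
flip: (34,29,14)→(14,-29,34)
translate: b→-1 (≡-29 mod 28), so (14,-29,34)→(14,-1,19)
reduced (well bottom): (14,-1,19) with a≤c, −a<b≤a
well minimum |f| = |-14| = 14 (negative-definite)

14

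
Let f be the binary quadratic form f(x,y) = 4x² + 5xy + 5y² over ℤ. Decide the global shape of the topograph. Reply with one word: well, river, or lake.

D = b²−4ac = 5² − 4·4·5 = -55
D < 0 ⇒ definite ⇒ every region one sign ⇒ single well

well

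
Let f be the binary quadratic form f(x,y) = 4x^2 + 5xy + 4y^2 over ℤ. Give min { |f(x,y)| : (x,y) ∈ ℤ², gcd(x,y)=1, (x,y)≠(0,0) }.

translate: b→-3 (≡5 mod 8), so (4,5,4)→(4,-3,3)
flip: (4,-3,3)→(3,3,4)
reduced (well bottom): (3,3,4) with a≤c, −a<b≤a
well minimum = a = 3

3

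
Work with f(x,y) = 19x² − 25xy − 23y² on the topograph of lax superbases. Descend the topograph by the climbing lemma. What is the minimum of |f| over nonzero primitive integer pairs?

descent: ρ → (-23,25,19)  [lands on river]
river: ρ → (19,13,-29)
river: ρ → (-29,45,3)
river: ρ → (3,45,-29)
river: ρ → (-29,13,19)
river: ρ → (19,25,-23)
river: ρ → (-23,21,21)
river: ρ → (21,21,-23)
closes: descent 1, river 8
min |a| on river = 3

3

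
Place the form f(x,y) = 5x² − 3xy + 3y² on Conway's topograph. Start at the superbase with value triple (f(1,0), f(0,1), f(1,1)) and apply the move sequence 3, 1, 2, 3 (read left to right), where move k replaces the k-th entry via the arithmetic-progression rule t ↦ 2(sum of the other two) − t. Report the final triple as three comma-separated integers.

start (5,3,5) = (f(1,0),f(0,1),f(1,1))
replace slot 3: 2·(5+3) − 5 = 11 → (5,3,11)
replace slot 1: 2·(3+11) − 5 = 23 → (23,3,11)
replace slot 2: 2·(23+11) − 3 = 65 → (23,65,11)
replace slot 3: 2·(23+65) − 11 = 165 → (23,65,165)

23,65,165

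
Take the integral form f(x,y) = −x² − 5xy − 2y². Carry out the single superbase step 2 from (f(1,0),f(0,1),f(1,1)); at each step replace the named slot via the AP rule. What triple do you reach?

start (-1,-2,-8) = (f(1,0),f(0,1),f(1,1))
replace slot 2: 2·((-1)+(-8)) − (-2) = -16 → (-1,-16,-8)

-1,-16,-8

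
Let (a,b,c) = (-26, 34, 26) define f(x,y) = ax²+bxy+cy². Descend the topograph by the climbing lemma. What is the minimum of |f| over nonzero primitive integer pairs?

river: ρ → (26,18,-34)
river: ρ → (-34,50,10)
river: ρ → (10,50,-34)
river: ρ → (-34,18,26)
river: ρ → (26,34,-26)
river: ρ → (-26,18,34)
river: ρ → (34,50,-10)
river: ρ → (-10,50,34)
river: ρ → (34,18,-26)
river: ρ → (-26,34,26)
closes: descent 0, river 10
min |a| on river = 10

10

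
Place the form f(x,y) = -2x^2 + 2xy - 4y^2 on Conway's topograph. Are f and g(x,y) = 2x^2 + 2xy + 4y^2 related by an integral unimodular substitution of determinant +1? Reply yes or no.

D₁ = -28, D₂ = -28
f is negative-definite; reduce −f:
−f: translate: b→2 (≡-2 mod 4), so (2,-2,4)→(2,2,4)
−f: reduced (well bottom): (2,2,4) with a≤c, −a<b≤a
flip sign back: reduced form of f is (-2,-2,-4)
g: reduced (well bottom): (2,2,4) with a≤c, −a<b≤a
reduced forms (-2, -2, -4) vs (2, 2, 4) ⇒ inequivalent

no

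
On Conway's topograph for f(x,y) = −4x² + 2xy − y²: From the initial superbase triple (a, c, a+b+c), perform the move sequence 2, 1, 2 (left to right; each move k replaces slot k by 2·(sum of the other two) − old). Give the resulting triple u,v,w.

start (-4,-1,-3) = (f(1,0),f(0,1),f(1,1))
replace slot 2: 2·((-4)+(-3)) − (-1) = -13 → (-4,-13,-3)
replace slot 1: 2·((-13)+(-3)) − (-4) = -28 → (-28,-13,-3)
replace slot 2: 2·((-28)+(-3)) − (-13) = -49 → (-28,-49,-3)

-28,-49,-3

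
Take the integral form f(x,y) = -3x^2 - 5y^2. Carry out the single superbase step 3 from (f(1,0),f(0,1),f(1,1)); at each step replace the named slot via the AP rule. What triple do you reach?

start (-3,-5,-8) = (f(1,0),f(0,1),f(1,1))
replace slot 3: 2·((-3)+(-5)) − (-8) = -8 → (-3,-5,-8)

-3,-5,-8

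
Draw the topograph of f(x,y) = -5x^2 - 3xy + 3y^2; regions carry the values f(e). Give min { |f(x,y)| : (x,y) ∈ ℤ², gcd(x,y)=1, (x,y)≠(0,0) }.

descent: ρ → (3,3,-5)  [lands on river]
river: ρ → (-5,7,1)
river: ρ → (1,7,-5)
river: ρ → (-5,3,3)
closes: descent 1, river 4
min |a| on river = 1

1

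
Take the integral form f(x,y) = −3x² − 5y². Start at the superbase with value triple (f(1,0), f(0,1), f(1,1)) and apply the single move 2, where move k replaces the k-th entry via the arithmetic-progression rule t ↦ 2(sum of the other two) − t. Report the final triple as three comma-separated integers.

start (-3,-5,-8) = (f(1,0),f(0,1),f(1,1))
replace slot 2: 2·((-3)+(-8)) − (-5) = -17 → (-3,-17,-8)

-3,-17,-8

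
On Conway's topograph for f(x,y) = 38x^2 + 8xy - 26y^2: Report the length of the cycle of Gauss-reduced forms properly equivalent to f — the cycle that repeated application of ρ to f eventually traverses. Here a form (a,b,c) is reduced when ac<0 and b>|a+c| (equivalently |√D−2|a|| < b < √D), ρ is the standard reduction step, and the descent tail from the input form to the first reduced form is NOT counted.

D = 4016, ⌊√D⌋ = 63
descent: ρ → (-26,44,20)  [lands on river]
river: ρ → (20,36,-34)
river: ρ → (-34,32,22)
river: ρ → (22,56,-10)
river: ρ → (-10,44,52)
river: ρ → (52,60,-2)
river: ρ → (-2,60,52)
river: ρ → (52,44,-10)
river: ρ → (-10,56,22)
river: ρ → (22,32,-34)
river: ρ → (-34,36,20)
river: ρ → (20,44,-26)
river: ρ → (-26,60,4)
river: ρ → (4,60,-26)
ρ-cycle length = 14 (tail of 1 descent step not counted)

14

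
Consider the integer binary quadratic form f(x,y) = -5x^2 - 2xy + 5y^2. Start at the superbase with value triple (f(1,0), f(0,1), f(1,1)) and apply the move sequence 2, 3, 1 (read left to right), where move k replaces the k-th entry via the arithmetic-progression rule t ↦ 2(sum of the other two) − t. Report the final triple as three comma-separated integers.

start (-5,5,-2) = (f(1,0),f(0,1),f(1,1))
replace slot 2: 2·((-5)+(-2)) − 5 = -19 → (-5,-19,-2)
replace slot 3: 2·((-5)+(-19)) − (-2) = -46 → (-5,-19,-46)
replace slot 1: 2·((-19)+(-46)) − (-5) = -125 → (-125,-19,-46)

-125,-19,-46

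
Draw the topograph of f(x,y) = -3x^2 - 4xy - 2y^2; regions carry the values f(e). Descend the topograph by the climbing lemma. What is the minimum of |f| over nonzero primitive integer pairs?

translate: b→-2 (≡4 mod 6), so (3,4,2)→(3,-2,1)
flip: (3,-2,1)→(1,2,3)
translate: b→0 (≡2 mod 2), so (1,2,3)→(1,0,2)
reduced (well bottom): (1,0,2) with a≤c, −a<b≤a
well minimum |f| = |-1| = 1 (negative-definite)

1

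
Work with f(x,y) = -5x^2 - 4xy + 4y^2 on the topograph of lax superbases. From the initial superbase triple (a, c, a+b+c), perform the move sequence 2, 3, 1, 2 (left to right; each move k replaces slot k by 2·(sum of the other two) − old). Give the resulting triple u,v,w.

start (-5,4,-5) = (f(1,0),f(0,1),f(1,1))
replace slot 2: 2·((-5)+(-5)) − 4 = -24 → (-5,-24,-5)
replace slot 3: 2·((-5)+(-24)) − (-5) = -53 → (-5,-24,-53)
replace slot 1: 2·((-24)+(-53)) − (-5) = -149 → (-149,-24,-53)
replace slot 2: 2·((-149)+(-53)) − (-24) = -380 → (-149,-380,-53)

-149,-380,-53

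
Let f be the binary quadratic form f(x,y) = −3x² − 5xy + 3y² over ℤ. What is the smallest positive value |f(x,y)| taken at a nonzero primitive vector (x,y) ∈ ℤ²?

descent: ρ → (3,5,-3)  [lands on river]
river: ρ → (-3,7,1)
river: ρ → (1,7,-3)
river: ρ → (-3,5,3)
river: ρ → (3,7,-1)
river: ρ → (-1,7,3)
closes: descent 1, river 6
min |a| on river = 1

1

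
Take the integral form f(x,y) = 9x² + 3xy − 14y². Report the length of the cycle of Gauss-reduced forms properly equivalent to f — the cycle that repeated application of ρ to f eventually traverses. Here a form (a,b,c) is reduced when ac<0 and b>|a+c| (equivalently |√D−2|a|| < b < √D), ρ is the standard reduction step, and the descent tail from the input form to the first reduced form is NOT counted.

D = 513, ⌊√D⌋ = 22
descent: ρ → (-14,-3,9)
descent: ρ → (9,21,-2)  [lands on river]
river: ρ → (-2,19,19)
river: ρ → (19,19,-2)
river: ρ → (-2,21,9)
river: ρ → (9,15,-8)
river: ρ → (-8,17,7)
river: ρ → (7,11,-14)
river: ρ → (-14,17,4)
river: ρ → (4,15,-18)
river: ρ → (-18,21,1)
river: ρ → (1,21,-18)
river: ρ → (-18,15,4)
river: ρ → (4,17,-14)
river: ρ → (-14,11,7)
river: ρ → (7,17,-8)
river: ρ → (-8,15,9)
ρ-cycle length = 16 (tail of 2 descent steps not counted)

16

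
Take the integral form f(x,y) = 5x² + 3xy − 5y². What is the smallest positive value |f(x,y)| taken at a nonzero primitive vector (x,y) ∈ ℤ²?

river: ρ → (-5,7,3)
river: ρ → (3,5,-7)
river: ρ → (-7,9,1)
river: ρ → (1,9,-7)
river: ρ → (-7,5,3)
river: ρ → (3,7,-5)
river: ρ → (-5,3,5)
river: ρ → (5,7,-3)
river: ρ → (-3,5,7)
river: ρ → (7,9,-1)
river: ρ → (-1,9,7)
river: ρ → (7,5,-3)
river: ρ → (-3,7,5)
river: ρ → (5,3,-5)
closes: descent 0, river 14
min |a| on river = 1

1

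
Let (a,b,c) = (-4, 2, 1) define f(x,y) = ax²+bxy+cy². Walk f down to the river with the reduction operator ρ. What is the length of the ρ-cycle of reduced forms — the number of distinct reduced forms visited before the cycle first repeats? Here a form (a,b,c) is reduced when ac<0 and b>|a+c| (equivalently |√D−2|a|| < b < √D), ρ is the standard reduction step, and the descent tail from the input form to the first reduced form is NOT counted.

D = 20, ⌊√D⌋ = 4
descent: ρ → (1,4,-1)  [lands on river]
river: ρ → (-1,4,1)
ρ-cycle length = 2 (tail of 1 descent step not counted)

2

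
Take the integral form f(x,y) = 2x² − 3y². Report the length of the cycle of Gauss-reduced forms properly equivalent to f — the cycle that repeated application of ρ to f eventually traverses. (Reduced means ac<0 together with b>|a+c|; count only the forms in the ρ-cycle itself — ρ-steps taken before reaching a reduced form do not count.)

D = 24, ⌊√D⌋ = 4
descent: ρ → (-3,0,2)
descent: ρ → (2,4,-1)  [lands on river]
river: ρ → (-1,4,2)
ρ-cycle length = 2 (tail of 2 descent steps not counted)

2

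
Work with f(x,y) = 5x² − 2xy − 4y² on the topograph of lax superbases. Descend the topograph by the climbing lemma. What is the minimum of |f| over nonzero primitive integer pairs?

descent: ρ → (-4,2,5)  [lands on river]
river: ρ → (5,8,-1)
river: ρ → (-1,8,5)
river: ρ → (5,2,-4)
river: ρ → (-4,6,3)
river: ρ → (3,6,-4)
closes: descent 1, river 6
min |a| on river = 1

1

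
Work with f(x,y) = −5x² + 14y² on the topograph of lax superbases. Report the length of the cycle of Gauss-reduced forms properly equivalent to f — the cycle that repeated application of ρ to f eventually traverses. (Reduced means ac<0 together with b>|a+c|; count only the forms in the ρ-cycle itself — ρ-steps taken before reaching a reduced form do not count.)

D = 280, ⌊√D⌋ = 16
descent: ρ → (14,0,-5)
descent: ρ → (-5,10,9)  [lands on river]
river: ρ → (9,8,-6)
river: ρ → (-6,16,1)
river: ρ → (1,16,-6)
river: ρ → (-6,8,9)
river: ρ → (9,10,-5)
ρ-cycle length = 6 (tail of 2 descent steps not counted)

6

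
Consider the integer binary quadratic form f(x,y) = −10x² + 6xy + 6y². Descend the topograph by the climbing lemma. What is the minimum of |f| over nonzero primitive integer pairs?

river: ρ → (6,6,-10)
river: ρ → (-10,14,2)
river: ρ → (2,14,-10)
river: ρ → (-10,6,6)
closes: descent 0, river 4
min |a| on river = 2

2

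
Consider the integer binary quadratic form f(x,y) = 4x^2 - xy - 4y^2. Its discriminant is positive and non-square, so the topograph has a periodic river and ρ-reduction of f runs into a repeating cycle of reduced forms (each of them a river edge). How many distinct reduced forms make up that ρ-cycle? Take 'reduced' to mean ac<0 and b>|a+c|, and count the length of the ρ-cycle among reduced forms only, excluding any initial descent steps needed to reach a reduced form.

D = 65, ⌊√D⌋ = 8
descent: ρ → (-4,1,4)  [lands on river]
river: ρ → (4,7,-1)
river: ρ → (-1,7,4)
river: ρ → (4,1,-4)
river: ρ → (-4,7,1)
river: ρ → (1,7,-4)
ρ-cycle length = 6 (tail of 1 descent step not counted)

6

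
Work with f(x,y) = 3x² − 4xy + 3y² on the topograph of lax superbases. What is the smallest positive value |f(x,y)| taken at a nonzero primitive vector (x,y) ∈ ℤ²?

translate: b→2 (≡-4 mod 6), so (3,-4,3)→(3,2,2)
flip: (3,2,2)→(2,-2,3)
translate: b→2 (≡-2 mod 4), so (2,-2,3)→(2,2,3)
reduced (well bottom): (2,2,3) with a≤c, −a<b≤a
well minimum = a = 2

2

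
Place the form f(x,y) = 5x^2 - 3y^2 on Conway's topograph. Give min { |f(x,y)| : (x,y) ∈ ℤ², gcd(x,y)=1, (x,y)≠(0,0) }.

descent: ρ → (-3,6,2)  [lands on river]
river: ρ → (2,6,-3)
closes: descent 1, river 2
min |a| on river = 2

2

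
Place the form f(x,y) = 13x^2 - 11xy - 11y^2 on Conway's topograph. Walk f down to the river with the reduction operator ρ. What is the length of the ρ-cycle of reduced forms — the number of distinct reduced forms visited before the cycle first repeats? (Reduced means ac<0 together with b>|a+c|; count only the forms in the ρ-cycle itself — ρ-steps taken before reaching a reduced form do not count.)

D = 693, ⌊√D⌋ = 26
descent: ρ → (-11,11,13)  [lands on river]
river: ρ → (13,15,-9)
river: ρ → (-9,21,7)
river: ρ → (7,21,-9)
river: ρ → (-9,15,13)
river: ρ → (13,11,-11)
ρ-cycle length = 6 (tail of 1 descent step not counted)

6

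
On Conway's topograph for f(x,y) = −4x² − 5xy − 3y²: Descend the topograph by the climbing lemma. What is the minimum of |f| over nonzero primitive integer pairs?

translate: b→-3 (≡5 mod 8), so (4,5,3)→(4,-3,2)
flip: (4,-3,2)→(2,3,4)
translate: b→-1 (≡3 mod 4), so (2,3,4)→(2,-1,3)
reduced (well bottom): (2,-1,3) with a≤c, −a<b≤a
well minimum |f| = |-2| = 2 (negative-definite)

2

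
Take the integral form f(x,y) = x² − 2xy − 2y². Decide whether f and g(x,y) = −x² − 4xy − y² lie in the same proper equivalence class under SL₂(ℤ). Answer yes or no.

D₁ = 12, D₂ = 12
river cycle of f (length 2): (-2, 2, 1), (1, 2, -2)
river cycle of g (length 2): (-1, 2, 2), (2, 2, -1)
cycles differ ⇒ inequivalent

no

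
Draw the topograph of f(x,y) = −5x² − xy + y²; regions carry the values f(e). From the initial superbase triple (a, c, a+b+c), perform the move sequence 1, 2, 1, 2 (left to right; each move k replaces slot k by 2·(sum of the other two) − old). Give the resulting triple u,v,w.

start (-5,1,-5) = (f(1,0),f(0,1),f(1,1))
replace slot 1: 2·(1+(-5)) − (-5) = -3 → (-3,1,-5)
replace slot 2: 2·((-3)+(-5)) − 1 = -17 → (-3,-17,-5)
replace slot 1: 2·((-17)+(-5)) − (-3) = -41 → (-41,-17,-5)
replace slot 2: 2·((-41)+(-5)) − (-17) = -75 → (-41,-75,-5)

-41,-75,-5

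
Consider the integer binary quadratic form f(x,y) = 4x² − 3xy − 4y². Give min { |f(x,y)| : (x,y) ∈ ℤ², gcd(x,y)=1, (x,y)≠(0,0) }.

descent: ρ → (-4,3,4)  [lands on river]
river: ρ → (4,5,-3)
river: ρ → (-3,7,2)
river: ρ → (2,5,-6)
river: ρ → (-6,7,1)
river: ρ → (1,7,-6)
river: ρ → (-6,5,2)
river: ρ → (2,7,-3)
river: ρ → (-3,5,4)
river: ρ → (4,3,-4)
river: ρ → (-4,5,3)
river: ρ → (3,7,-2)
river: ρ → (-2,5,6)
river: ρ → (6,7,-1)
river: ρ → (-1,7,6)
river: ρ → (6,5,-2)
river: ρ → (-2,7,3)
river: ρ → (3,5,-4)
closes: descent 1, river 18
min |a| on river = 1

1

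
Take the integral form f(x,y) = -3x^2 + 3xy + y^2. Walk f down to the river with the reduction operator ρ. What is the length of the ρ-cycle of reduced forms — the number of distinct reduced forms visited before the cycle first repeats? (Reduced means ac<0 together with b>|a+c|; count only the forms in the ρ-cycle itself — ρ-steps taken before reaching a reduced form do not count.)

D = 21, ⌊√D⌋ = 4
river: ρ → (1,3,-3)
river: ρ → (-3,3,1)
ρ-cycle length = 2 (tail of 0 descent steps not counted)

2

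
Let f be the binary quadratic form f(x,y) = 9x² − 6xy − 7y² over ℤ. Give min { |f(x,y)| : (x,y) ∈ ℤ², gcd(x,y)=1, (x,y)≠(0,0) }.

descent: ρ → (-7,6,9)  [lands on river]
river: ρ → (9,12,-4)
river: ρ → (-4,12,9)
river: ρ → (9,6,-7)
river: ρ → (-7,8,8)
river: ρ → (8,8,-7)
closes: descent 1, river 6
min |a| on river = 4

4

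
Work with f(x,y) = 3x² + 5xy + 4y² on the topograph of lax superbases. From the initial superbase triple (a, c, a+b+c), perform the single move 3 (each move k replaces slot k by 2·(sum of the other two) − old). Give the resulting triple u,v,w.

start (3,4,12) = (f(1,0),f(0,1),f(1,1))
replace slot 3: 2·(3+4) − 12 = 2 → (3,4,2)

3,4,2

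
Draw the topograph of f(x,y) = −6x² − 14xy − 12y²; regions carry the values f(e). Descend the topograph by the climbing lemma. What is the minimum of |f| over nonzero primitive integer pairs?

translate: b→2 (≡14 mod 12), so (6,14,12)→(6,2,4)
flip: (6,2,4)→(4,-2,6)
reduced (well bottom): (4,-2,6) with a≤c, −a<b≤a
well minimum |f| = |-4| = 4 (negative-definite)

4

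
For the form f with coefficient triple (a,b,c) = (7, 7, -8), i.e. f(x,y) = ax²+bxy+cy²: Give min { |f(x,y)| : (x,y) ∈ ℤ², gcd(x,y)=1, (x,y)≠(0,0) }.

river: ρ → (-8,9,6)
river: ρ → (6,15,-2)
river: ρ → (-2,13,13)
river: ρ → (13,13,-2)
river: ρ → (-2,15,6)
river: ρ → (6,9,-8)
river: ρ → (-8,7,7)
river: ρ → (7,7,-8)
closes: descent 0, river 8
min |a| on river = 2

2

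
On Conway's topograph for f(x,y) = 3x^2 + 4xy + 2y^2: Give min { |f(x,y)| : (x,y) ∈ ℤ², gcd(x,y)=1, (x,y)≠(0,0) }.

translate: b→-2 (≡4 mod 6), so (3,4,2)→(3,-2,1)
flip: (3,-2,1)→(1,2,3)
translate: b→0 (≡2 mod 2), so (1,2,3)→(1,0,2)
reduced (well bottom): (1,0,2) with a≤c, −a<b≤a
well minimum = a = 1

1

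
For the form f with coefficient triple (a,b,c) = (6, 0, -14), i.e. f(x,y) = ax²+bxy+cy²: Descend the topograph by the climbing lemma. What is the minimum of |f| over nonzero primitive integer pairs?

descent: ρ → (-14,0,6)
descent: ρ → (6,12,-8)  [lands on river]
river: ρ → (-8,4,10)
river: ρ → (10,16,-2)
river: ρ → (-2,16,10)
river: ρ → (10,4,-8)
river: ρ → (-8,12,6)
closes: descent 2, river 6
min |a| on river = 2

2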